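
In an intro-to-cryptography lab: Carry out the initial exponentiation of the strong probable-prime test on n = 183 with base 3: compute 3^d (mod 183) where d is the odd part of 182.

3

n − 1 = 182 = 2^1 · 91, so s = 1 and d = 91.
3^91 mod 183 = 3.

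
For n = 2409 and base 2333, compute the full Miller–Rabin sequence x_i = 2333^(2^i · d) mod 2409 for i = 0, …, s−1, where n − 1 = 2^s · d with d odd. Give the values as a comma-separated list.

n − 1 = 2408 = 2^3 · 301, so s = 3 and d = 301.
x_0 = 2333^301 mod 2409 = 2333.
x_1 = 2333^2 mod 2409 = 958.
x_2 = 958^2 mod 2409 = 2344.

2333, 958, 2344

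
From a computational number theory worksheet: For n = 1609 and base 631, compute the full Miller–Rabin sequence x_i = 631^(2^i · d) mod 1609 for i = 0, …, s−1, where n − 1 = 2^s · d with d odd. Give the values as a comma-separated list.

979, 1086, 1608

n − 1 = 1608 = 2^3 · 201, so s = 3 and d = 201.
x_0 = 631^201 mod 1609 = 979.
x_1 = 979^2 mod 1609 = 1086.
x_2 = 1086^2 mod 1609 = 1608.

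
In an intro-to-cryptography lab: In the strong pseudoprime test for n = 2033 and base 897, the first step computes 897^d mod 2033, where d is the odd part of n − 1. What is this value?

935

n − 1 = 2032 = 2^4 · 127, so s = 4 and d = 127.
897^127 mod 2033 = 935.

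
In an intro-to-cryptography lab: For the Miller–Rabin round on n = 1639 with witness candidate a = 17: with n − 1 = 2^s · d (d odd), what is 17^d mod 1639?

1377

n − 1 = 1638 = 2^1 · 819, so s = 1 and d = 819.
By repeated squaring, 17^819 ≡ 1377 (mod 1639).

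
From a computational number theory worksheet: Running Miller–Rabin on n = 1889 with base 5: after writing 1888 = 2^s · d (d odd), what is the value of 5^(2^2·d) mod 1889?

n − 1 = 1888 = 2^5 · 59, so s = 5 and d = 59.
x_0 = 5^59 mod 1889 = 200.
x_1 = 200^2 mod 1889 = 331.
x_2 = 331^2 mod 1889 = 1888.

1888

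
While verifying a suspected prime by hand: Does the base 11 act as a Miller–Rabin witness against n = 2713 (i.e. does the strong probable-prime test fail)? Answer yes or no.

no

n − 1 = 2712 = 2^3 · 339, so s = 3 and d = 339.
Repeated squaring mod 2713: 11^1 ≡ 11, 11^2 ≡ 121, 11^4 ≡ 1076, 11^8 ≡ 2038, 11^16 ≡ 2554, 11^32 ≡ 864, 11^64 ≡ 421, 11^128 ≡ 896, 11^256 ≡ 2481.
339 = 256 + 64 + 16 + 2 + 1, so 11^339 ≡ 2481·421·2554·121·11 ≡ 60 (mod 2713).
x_0 = 11^339 mod 2713 = 60.
x_0 is neither 1 nor 2712, so continue squaring.
x_1 = 60^2 mod 2713 = 887.
x_2 = 887^2 mod 2713 = 2712.
x_2 ≡ −1, so 11 is not a witness.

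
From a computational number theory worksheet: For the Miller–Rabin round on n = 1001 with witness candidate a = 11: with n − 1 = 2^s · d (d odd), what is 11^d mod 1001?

891

n − 1 = 1000 = 2^3 · 125, so s = 3 and d = 125.
11^125 mod 1001 = 891.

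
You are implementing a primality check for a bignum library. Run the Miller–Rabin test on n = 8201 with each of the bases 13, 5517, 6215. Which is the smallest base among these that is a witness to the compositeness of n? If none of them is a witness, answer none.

13

n − 1 = 8200 = 2^3 · 1025, so s = 3 and d = 1025.
Base 13: x_0 = 13^1025 mod 8201 = 1675. x_0 is neither 1 nor 8200, so continue squaring. x_1 = 1675^2 mod 8201 = 883. x_2 = 883^2 mod 8201 = 594. Reached i = s−1 = 2 without hitting −1: 13 is a Miller–Rabin witness and 8201 is composite.
Base 5517: x_0 = 5517^1025 mod 8201 = 5324. x_0 is neither 1 nor 8200, so continue squaring. x_1 = 5324^2 mod 8201 = 2320. x_2 = 2320^2 mod 8201 = 2544. Reached i = s−1 = 2 without hitting −1: 5517 is a Miller–Rabin witness and 8201 is composite.
Base 6215: x_0 = 6215^1025 mod 8201 = 289. x_0 is neither 1 nor 8200, so continue squaring. x_1 = 289^2 mod 8201 = 1511. x_2 = 1511^2 mod 8201 = 3243. Reached i = s−1 = 2 without hitting −1: 6215 is a Miller–Rabin witness and 8201 is composite.
The smallest witness among the given bases is 13.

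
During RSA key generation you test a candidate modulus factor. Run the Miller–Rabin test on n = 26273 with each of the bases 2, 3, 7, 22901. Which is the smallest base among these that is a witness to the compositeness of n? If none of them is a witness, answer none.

2

n − 1 = 26272 = 2^5 · 821, so s = 5 and d = 821.
Base 2: x_0 = 2^821 mod 26273 = 14917. x_0 is neither 1 nor 26272, so continue squaring. x_1 = 14917^2 mod 26273 = 10852. x_2 = 10852^2 mod 26273 = 10318. x_3 = 10318^2 mod 26273 = 2928. x_4 = 2928^2 mod 26273 = 8186. Reached i = s−1 = 4 without hitting −1: 2 is a Miller–Rabin witness and 26273 is composite.
Base 3: x_0 = 3^821 mod 26273 = 17234. x_0 is neither 1 nor 26272, so continue squaring. x_1 = 17234^2 mod 26273 = 20764. x_2 = 20764^2 mod 26273 = 3766. x_3 = 3766^2 mod 26273 = 21609. x_4 = 21609^2 mod 26273 = 25125. Reached i = s−1 = 4 without hitting −1: 3 is a Miller–Rabin witness and 26273 is composite.
Base 7: x_0 = 7^821 mod 26273 = 12335. x_0 is neither 1 nor 26272, so continue squaring. x_1 = 12335^2 mod 26273 = 5282. x_2 = 5282^2 mod 26273 = 23871. x_3 = 23871^2 mod 26273 = 15817. x_4 = 15817^2 mod 26273 = 5983. Reached i = s−1 = 4 without hitting −1: 7 is a Miller–Rabin witness and 26273 is composite.
Base 22901: x_0 = 22901^821 mod 26273 = 7548. x_0 is neither 1 nor 26272, so continue squaring. x_1 = 7548^2 mod 26273 = 12440. x_2 = 12440^2 mod 26273 = 5630. x_3 = 5630^2 mod 26273 = 11662. x_4 = 11662^2 mod 26273 = 13196. Reached i = s−1 = 4 without hitting −1: 22901 is a Miller–Rabin witness and 26273 is composite.
The smallest witness among the given bases is 2.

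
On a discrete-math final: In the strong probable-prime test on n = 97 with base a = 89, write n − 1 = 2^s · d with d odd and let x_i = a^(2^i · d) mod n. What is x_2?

75

n − 1 = 96 = 2^5 · 3, so s = 5 and d = 3.
x_0 = 89^3 mod 97 = 70.
x_1 = 70^2 mod 97 = 50.
x_2 = 50^2 mod 97 = 75.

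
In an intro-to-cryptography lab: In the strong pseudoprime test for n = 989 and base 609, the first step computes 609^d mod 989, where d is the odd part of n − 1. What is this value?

695

n − 1 = 988 = 2^2 · 247, so s = 2 and d = 247.
Repeated squaring mod 989: 609^1 ≡ 609, 609^2 ≡ 6, 609^4 ≡ 36, 609^8 ≡ 307, 609^16 ≡ 294, 609^32 ≡ 393, 609^64 ≡ 165, 609^128 ≡ 522.
247 = 128 + 64 + 32 + 16 + 4 + 2 + 1, so 609^247 ≡ 522·165·393·294·36·6·609 ≡ 695 (mod 989).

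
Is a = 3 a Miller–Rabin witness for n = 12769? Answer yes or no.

yes

n − 1 = 12768 = 2^5 · 399, so s = 5 and d = 399.
x_0 = 3^399 mod 12769 = 11147.
x_0 is neither 1 nor 12768, so continue squaring.
x_1 = 11147^2 mod 12769 = 470.
x_2 = 470^2 mod 12769 = 3827.
x_3 = 3827^2 mod 12769 = 12655.
x_4 = 12655^2 mod 12769 = 227.
Reached i = s−1 = 4 without hitting −1: 3 is a Miller–Rabin witness and 12769 is composite.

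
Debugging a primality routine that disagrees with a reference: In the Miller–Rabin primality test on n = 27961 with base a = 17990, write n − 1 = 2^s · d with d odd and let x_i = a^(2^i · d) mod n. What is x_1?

n − 1 = 27960 = 2^3 · 3495, so s = 3 and d = 3495.
Repeated squaring mod 27961: 17990^1 ≡ 17990, 17990^2 ≡ 19486, 17990^4 ≡ 21777, 17990^8 ≡ 19169, 17990^16 ≡ 15060, 17990^32 ≡ 11929, 17990^64 ≡ 7512, 17990^128 ≡ 4846, 17990^256 ≡ 24437, 17990^512 ≡ 3892, 17990^1024 ≡ 20763, 17990^2048 ≡ 27432.
3495 = 2048 + 1024 + 256 + 128 + 32 + 4 + 2 + 1, so 17990^3495 ≡ 27432·20763·24437·4846·11929·21777·19486·17990 ≡ 593 (mod 27961).
x_0 = 593.
x_1 = 593^2 mod 27961 = 16117.

16117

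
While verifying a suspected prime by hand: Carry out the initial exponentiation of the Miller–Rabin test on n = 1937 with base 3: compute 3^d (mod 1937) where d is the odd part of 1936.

1745

n − 1 = 1936 = 2^4 · 121, so s = 4 and d = 121.
Repeated squaring mod 1937: 3^1 ≡ 3, 3^2 ≡ 9, 3^4 ≡ 81, 3^8 ≡ 750, 3^16 ≡ 770, 3^32 ≡ 178, 3^64 ≡ 692.
121 = 64 + 32 + 16 + 8 + 1, so 3^121 ≡ 692·178·770·750·3 ≡ 1745 (mod 1937).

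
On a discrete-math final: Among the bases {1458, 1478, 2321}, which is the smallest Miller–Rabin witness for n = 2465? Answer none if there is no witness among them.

n − 1 = 2464 = 2^5 · 77, so s = 5 and d = 77.
Base 1458: x_0 = 1458^77 mod 2465 = 1288. x_0 is neither 1 nor 2464, so continue squaring. x_1 = 1288^2 mod 2465 = 2464. x_1 ≡ −1, so 1458 is not a witness.
Base 1478: x_0 = 1478^77 mod 2465 = 1478. x_0 is neither 1 nor 2464, so continue squaring. x_1 = 1478^2 mod 2465 = 494. x_2 = 494^2 mod 2465 = 1. x_2 = 1 but x_1 ≠ ±1, a nontrivial square root of 1 — 1478 is a witness and 2465 is composite.
Base 2321: x_0 = 2321^77 mod 2465 = 2031. x_0 is neither 1 nor 2464, so continue squaring. x_1 = 2031^2 mod 2465 = 1016. x_2 = 1016^2 mod 2465 = 1886. x_3 = 1886^2 mod 2465 = 1. x_3 = 1 but x_2 ≠ ±1, a nontrivial square root of 1 — 2321 is a witness and 2465 is composite.
The smallest witness among the given bases is 1478.

1478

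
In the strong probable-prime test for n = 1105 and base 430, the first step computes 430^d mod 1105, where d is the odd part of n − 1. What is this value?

235

n − 1 = 1104 = 2^4 · 69, so s = 4 and d = 69.
Repeated squaring mod 1105: 430^1 ≡ 430, 430^2 ≡ 365, 430^4 ≡ 625, 430^8 ≡ 560, 430^16 ≡ 885, 430^32 ≡ 885, 430^64 ≡ 885.
69 = 64 + 4 + 1, so 430^69 ≡ 885·625·430 ≡ 235 (mod 1105).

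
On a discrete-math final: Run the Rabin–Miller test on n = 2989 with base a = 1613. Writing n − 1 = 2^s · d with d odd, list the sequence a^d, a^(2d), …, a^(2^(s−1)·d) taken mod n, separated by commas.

2687, 1534

n − 1 = 2988 = 2^2 · 747, so s = 2 and d = 747.
x_0 = 1613^747 mod 2989 = 2687.
x_1 = 2687^2 mod 2989 = 1534.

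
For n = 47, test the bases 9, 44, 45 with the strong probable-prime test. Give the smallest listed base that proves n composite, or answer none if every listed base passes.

none

n − 1 = 46 = 2^1 · 23, so s = 1 and d = 23.
Base 9: x_0 = 9^23 mod 47 = 1. x_0 = 1, so 9 is not a witness.
Base 44: x_0 = 44^23 mod 47 = 46. x_0 = 46 ≡ −1, so 44 is not a witness.
Base 45: x_0 = 45^23 mod 47 = 46. x_0 = 46 ≡ −1, so 45 is not a witness.
No listed base is a witness for 47.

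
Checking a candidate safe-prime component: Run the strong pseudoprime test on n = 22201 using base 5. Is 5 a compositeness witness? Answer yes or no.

yes

n − 1 = 22200 = 2^3 · 2775, so s = 3 and d = 2775.
x_0 = 5^2775 mod 22201 = 597.
x_0 is neither 1 nor 22200, so continue squaring.
x_1 = 597^2 mod 22201 = 1193.
x_2 = 1193^2 mod 22201 = 2385.
Reached i = s−1 = 2 without hitting −1: 5 is a Miller–Rabin witness and 22201 is composite.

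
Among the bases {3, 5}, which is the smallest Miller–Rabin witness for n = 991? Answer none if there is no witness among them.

n − 1 = 990 = 2^1 · 495, so s = 1 and d = 495.
Base 3: x_0 = 3^495 mod 991 = 990. x_0 = 990 ≡ −1, so 3 is not a witness.
Base 5: x_0 = 5^495 mod 991 = 1. x_0 = 1, so 5 is not a witness.
No listed base is a witness for 991.

none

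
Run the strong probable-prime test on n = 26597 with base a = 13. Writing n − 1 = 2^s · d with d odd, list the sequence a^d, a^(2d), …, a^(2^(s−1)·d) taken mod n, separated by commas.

n − 1 = 26596 = 2^2 · 6649, so s = 2 and d = 6649.
x_0 = 13^6649 mod 26597 = 1.
x_1 = 1^2 mod 26597 = 1.

1, 1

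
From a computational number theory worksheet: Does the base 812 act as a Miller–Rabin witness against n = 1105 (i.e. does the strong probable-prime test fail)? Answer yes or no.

no

n − 1 = 1104 = 2^4 · 69, so s = 4 and d = 69.
x_0 = 812^69 mod 1105 = 642.
x_0 is neither 1 nor 1104, so continue squaring.
x_1 = 642^2 mod 1105 = 1104.
x_1 ≡ −1, so 812 is not a witness.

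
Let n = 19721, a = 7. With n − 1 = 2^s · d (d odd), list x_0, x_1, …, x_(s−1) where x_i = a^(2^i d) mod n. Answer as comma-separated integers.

11893, 4437, 5411

n − 1 = 19720 = 2^3 · 2465, so s = 3 and d = 2465.
x_0 = 7^2465 mod 19721 = 11893.
x_1 = 11893^2 mod 19721 = 4437.
x_2 = 4437^2 mod 19721 = 5411.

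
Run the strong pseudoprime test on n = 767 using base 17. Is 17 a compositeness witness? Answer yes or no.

n − 1 = 766 = 2^1 · 383, so s = 1 and d = 383.
Repeated squaring mod 767: 17^1 ≡ 17, 17^2 ≡ 289, 17^4 ≡ 685, 17^8 ≡ 588, 17^16 ≡ 594, 17^32 ≡ 16, 17^64 ≡ 256, 17^128 ≡ 341, 17^256 ≡ 464.
383 = 256 + 64 + 32 + 16 + 8 + 4 + 2 + 1, so 17^383 ≡ 464·256·16·594·588·685·289·17 ≡ 374 (mod 767).
x_0 = 17^383 mod 767 = 374.
x_0 ∉ {1, 766} and s = 1, so 17 is a Miller–Rabin witness and 767 is composite.

yes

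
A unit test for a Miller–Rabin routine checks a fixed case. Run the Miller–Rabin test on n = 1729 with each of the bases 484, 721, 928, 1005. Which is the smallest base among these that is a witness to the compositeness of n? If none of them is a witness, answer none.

n − 1 = 1728 = 2^6 · 27, so s = 6 and d = 27.
Base 484: x_0 = 484^27 mod 1729 = 1. x_0 = 1, so 484 is not a witness.
Base 721: x_0 = 721^27 mod 1729 = 1386. x_0 is neither 1 nor 1728, so continue squaring. x_1 = 1386^2 mod 1729 = 77. x_2 = 77^2 mod 1729 = 742. x_3 = 742^2 mod 1729 = 742. x_4 = 742^2 mod 1729 = 742. x_5 = 742^2 mod 1729 = 742. Reached i = s−1 = 5 without hitting −1: 721 is a Miller–Rabin witness and 1729 is composite.
Base 928: x_0 = 928^27 mod 1729 = 1464. x_0 is neither 1 nor 1728, so continue squaring. x_1 = 1464^2 mod 1729 = 1065. x_2 = 1065^2 mod 1729 = 1. x_2 = 1 but x_1 ≠ ±1, a nontrivial square root of 1 — 928 is a witness and 1729 is composite.
Base 1005: x_0 = 1005^27 mod 1729 = 1065. x_0 is neither 1 nor 1728, so continue squaring. x_1 = 1065^2 mod 1729 = 1. x_1 = 1 but x_0 ≠ ±1, a nontrivial square root of 1 — 1005 is a witness and 1729 is composite.
The smallest witness among the given bases is 721.

721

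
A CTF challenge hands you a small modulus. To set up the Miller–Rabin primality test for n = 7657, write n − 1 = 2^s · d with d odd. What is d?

957

Halving: 7656 → 3828 → 1914 → 957; 957 is odd.
So 7656 = 2^3 · 957.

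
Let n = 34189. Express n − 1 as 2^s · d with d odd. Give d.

8547

Halving: 34188 → 17094 → 8547; 8547 is odd.
So 34188 = 2^2 · 8547.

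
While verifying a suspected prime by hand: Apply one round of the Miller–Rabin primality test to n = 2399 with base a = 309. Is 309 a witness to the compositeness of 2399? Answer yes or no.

no

n − 1 = 2398 = 2^1 · 1199, so s = 1 and d = 1199.
x_0 = 309^1199 mod 2399 = 2398.
x_0 = 2398 ≡ −1, so 309 is not a witness.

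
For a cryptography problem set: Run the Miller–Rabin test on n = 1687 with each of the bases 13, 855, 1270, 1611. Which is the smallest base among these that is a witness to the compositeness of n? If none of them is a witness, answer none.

n − 1 = 1686 = 2^1 · 843, so s = 1 and d = 843.
Base 13: x_0 = 13^843 mod 1687 = 454. x_0 ∉ {1, 1686} and s = 1, so 13 is a Miller–Rabin witness and 1687 is composite.
Base 855: x_0 = 855^843 mod 1687 = 1100. x_0 ∉ {1, 1686} and s = 1, so 855 is a Miller–Rabin witness and 1687 is composite.
Base 1270: x_0 = 1270^843 mod 1687 = 356. x_0 ∉ {1, 1686} and s = 1, so 1270 is a Miller–Rabin witness and 1687 is composite.
Base 1611: x_0 = 1611^843 mod 1687 = 1079. x_0 ∉ {1, 1686} and s = 1, so 1611 is a Miller–Rabin witness and 1687 is composite.
The smallest witness among the given bases is 13.

13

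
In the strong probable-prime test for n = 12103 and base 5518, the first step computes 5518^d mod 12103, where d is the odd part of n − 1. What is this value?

n − 1 = 12102 = 2^1 · 6051, so s = 1 and d = 6051.
5518^6051 mod 12103 = 5832.

5832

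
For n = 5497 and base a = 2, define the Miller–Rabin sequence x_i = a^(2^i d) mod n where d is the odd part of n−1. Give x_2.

1570

n − 1 = 5496 = 2^3 · 687, so s = 3 and d = 687.
x_0 = 2^687 mod 5497 = 2286.
x_1 = 2286^2 mod 5497 = 3646.
x_2 = 3646^2 mod 5497 = 1570.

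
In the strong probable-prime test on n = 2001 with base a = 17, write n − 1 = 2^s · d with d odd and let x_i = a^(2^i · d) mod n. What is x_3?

349

n − 1 = 2000 = 2^4 · 125, so s = 4 and d = 125.
x_0 = 17^125 mod 2001 = 452.
x_1 = 452^2 mod 2001 = 202.
x_2 = 202^2 mod 2001 = 784.
x_3 = 784^2 mod 2001 = 349.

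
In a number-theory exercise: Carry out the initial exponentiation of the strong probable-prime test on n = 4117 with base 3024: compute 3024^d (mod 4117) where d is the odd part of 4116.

3280

n − 1 = 4116 = 2^2 · 1029, so s = 2 and d = 1029.
Repeated squaring mod 4117: 3024^1 ≡ 3024, 3024^2 ≡ 719, 3024^4 ≡ 2336, 3024^8 ≡ 1871, 3024^16 ≡ 1191, 3024^32 ≡ 2233, 3024^64 ≡ 602, 3024^128 ≡ 108, 3024^256 ≡ 3430, 3024^512 ≡ 2631, 3024^1024 ≡ 1484.
1029 = 1024 + 4 + 1, so 3024^1029 ≡ 1484·2336·3024 ≡ 3280 (mod 4117).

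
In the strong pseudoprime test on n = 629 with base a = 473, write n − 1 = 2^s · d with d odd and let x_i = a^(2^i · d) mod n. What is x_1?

n − 1 = 628 = 2^2 · 157, so s = 2 and d = 157.
x_0 = 473^157 mod 629 = 362.
x_1 = 362^2 mod 629 = 212.

212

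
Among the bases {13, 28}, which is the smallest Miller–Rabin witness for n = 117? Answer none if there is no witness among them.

13

n − 1 = 116 = 2^2 · 29, so s = 2 and d = 29.
Base 13: x_0 = 13^29 mod 117 = 52. x_0 is neither 1 nor 116, so continue squaring. x_1 = 52^2 mod 117 = 13. Reached i = s−1 = 1 without hitting −1: 13 is a Miller–Rabin witness and 117 is composite.
Base 28: x_0 = 28^29 mod 117 = 19. x_0 is neither 1 nor 116, so continue squaring. x_1 = 19^2 mod 117 = 10. Reached i = s−1 = 1 without hitting −1: 28 is a Miller–Rabin witness and 117 is composite.
The smallest witness among the given bases is 13.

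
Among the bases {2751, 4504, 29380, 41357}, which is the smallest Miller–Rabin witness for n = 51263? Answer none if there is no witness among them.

n − 1 = 51262 = 2^1 · 25631, so s = 1 and d = 25631.
Base 2751: x_0 = 2751^25631 mod 51263 = 51262. x_0 = 51262 ≡ −1, so 2751 is not a witness.
Base 4504: x_0 = 4504^25631 mod 51263 = 51262. x_0 = 51262 ≡ −1, so 4504 is not a witness.
Base 29380: x_0 = 29380^25631 mod 51263 = 1. x_0 = 1, so 29380 is not a witness.
Base 41357: x_0 = 41357^25631 mod 51263 = 1. x_0 = 1, so 41357 is not a witness.
No listed base is a witness for 51263.

none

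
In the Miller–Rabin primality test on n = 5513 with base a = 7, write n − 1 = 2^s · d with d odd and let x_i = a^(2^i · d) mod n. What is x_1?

2745

n − 1 = 5512 = 2^3 · 689, so s = 3 and d = 689.
Repeated squaring mod 5513: 7^1 ≡ 7, 7^2 ≡ 49, 7^4 ≡ 2401, 7^8 ≡ 3716, 7^16 ≡ 4104, 7^32 ≡ 601, 7^64 ≡ 2856, 7^128 ≡ 3009, 7^256 ≡ 1735, 7^512 ≡ 127.
689 = 512 + 128 + 32 + 16 + 1, so 7^689 ≡ 127·3009·601·4104·7 ≡ 4153 (mod 5513).
x_0 = 4153.
x_1 = 4153^2 mod 5513 = 2745.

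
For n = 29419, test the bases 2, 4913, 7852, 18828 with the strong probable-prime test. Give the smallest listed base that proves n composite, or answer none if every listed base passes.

2

n − 1 = 29418 = 2^1 · 14709, so s = 1 and d = 14709.
Base 2: x_0 = 2^14709 mod 29419 = 12199. x_0 ∉ {1, 29418} and s = 1, so 2 is a Miller–Rabin witness and 29419 is composite.
Base 4913: x_0 = 4913^14709 mod 29419 = 6694. x_0 ∉ {1, 29418} and s = 1, so 4913 is a Miller–Rabin witness and 29419 is composite.
Base 7852: x_0 = 7852^14709 mod 29419 = 11908. x_0 ∉ {1, 29418} and s = 1, so 7852 is a Miller–Rabin witness and 29419 is composite.
Base 18828: x_0 = 18828^14709 mod 29419 = 7370. x_0 ∉ {1, 29418} and s = 1, so 18828 is a Miller–Rabin witness and 29419 is composite.
The smallest witness among the given bases is 2.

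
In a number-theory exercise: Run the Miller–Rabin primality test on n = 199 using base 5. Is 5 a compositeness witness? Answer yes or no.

no

n − 1 = 198 = 2^1 · 99, so s = 1 and d = 99.
x_0 = 5^99 mod 199 = 1.
x_0 = 1, so 5 is not a witness.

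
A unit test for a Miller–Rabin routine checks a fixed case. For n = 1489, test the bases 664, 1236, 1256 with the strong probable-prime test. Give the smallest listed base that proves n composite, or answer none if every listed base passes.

none

n − 1 = 1488 = 2^4 · 93, so s = 4 and d = 93.
Base 664: x_0 = 664^93 mod 1489 = 225. x_0 is neither 1 nor 1488, so continue squaring. x_1 = 225^2 mod 1489 = 1488. x_1 ≡ −1, so 664 is not a witness.
Base 1236: x_0 = 1236^93 mod 1489 = 656. x_0 is neither 1 nor 1488, so continue squaring. x_1 = 656^2 mod 1489 = 15. x_2 = 15^2 mod 1489 = 225. x_3 = 225^2 mod 1489 = 1488. x_3 ≡ −1, so 1236 is not a witness.
Base 1256: x_0 = 1256^93 mod 1489 = 1. x_0 = 1, so 1256 is not a witness.
No listed base is a witness for 1489.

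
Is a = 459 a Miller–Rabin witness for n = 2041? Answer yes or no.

n − 1 = 2040 = 2^3 · 255, so s = 3 and d = 255.
x_0 = 459^255 mod 2041 = 2040.
x_0 = 2040 ≡ −1, so 459 is not a witness.

no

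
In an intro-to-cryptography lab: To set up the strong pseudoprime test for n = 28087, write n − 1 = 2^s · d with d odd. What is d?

Halving: 28086 → 14043; 14043 is odd.
So 28086 = 2^1 · 14043.

14043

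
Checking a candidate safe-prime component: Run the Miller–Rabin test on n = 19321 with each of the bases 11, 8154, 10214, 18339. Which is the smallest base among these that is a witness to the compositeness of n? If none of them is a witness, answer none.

n − 1 = 19320 = 2^3 · 2415, so s = 3 and d = 2415.
Base 11: x_0 = 11^2415 mod 19321 = 12650. x_0 is neither 1 nor 19320, so continue squaring. x_1 = 12650^2 mod 19321 = 5978. x_2 = 5978^2 mod 19321 = 11955. Reached i = s−1 = 2 without hitting −1: 11 is a Miller–Rabin witness and 19321 is composite.
Base 8154: x_0 = 8154^2415 mod 19321 = 5976. x_0 is neither 1 nor 19320, so continue squaring. x_1 = 5976^2 mod 19321 = 7368. x_2 = 7368^2 mod 19321 = 14735. Reached i = s−1 = 2 without hitting −1: 8154 is a Miller–Rabin witness and 19321 is composite.
Base 10214: x_0 = 10214^2415 mod 19321 = 7507. x_0 is neither 1 nor 19320, so continue squaring. x_1 = 7507^2 mod 19321 = 15013. x_2 = 15013^2 mod 19321 = 10704. Reached i = s−1 = 2 without hitting −1: 10214 is a Miller–Rabin witness and 19321 is composite.
Base 18339: x_0 = 18339^2415 mod 19321 = 9451. x_0 is neither 1 nor 19320, so continue squaring. x_1 = 9451^2 mod 19321 = 418. x_2 = 418^2 mod 19321 = 835. Reached i = s−1 = 2 without hitting −1: 18339 is a Miller–Rabin witness and 19321 is composite.
The smallest witness among the given bases is 11.

11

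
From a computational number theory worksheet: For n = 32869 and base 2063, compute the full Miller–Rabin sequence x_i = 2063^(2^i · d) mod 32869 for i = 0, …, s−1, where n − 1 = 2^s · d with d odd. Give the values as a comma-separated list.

n − 1 = 32868 = 2^2 · 8217, so s = 2 and d = 8217.
x_0 = 2063^8217 mod 32869 = 1.
x_1 = 1^2 mod 32869 = 1.

1, 1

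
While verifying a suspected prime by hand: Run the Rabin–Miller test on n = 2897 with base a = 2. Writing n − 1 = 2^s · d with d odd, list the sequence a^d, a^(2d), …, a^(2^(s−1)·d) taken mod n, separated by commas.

n − 1 = 2896 = 2^4 · 181, so s = 4 and d = 181.
x_0 = 2^181 mod 2897 = 2217.
x_1 = 2217^2 mod 2897 = 1777.
x_2 = 1777^2 mod 2897 = 2896.
x_3 = 2896^2 mod 2897 = 1.

2217, 1777, 2896, 1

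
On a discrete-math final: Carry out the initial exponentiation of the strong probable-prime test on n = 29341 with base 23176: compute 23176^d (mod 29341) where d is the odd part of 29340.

n − 1 = 29340 = 2^2 · 7335, so s = 2 and d = 7335.
23176^7335 mod 29341 = 5186.

5186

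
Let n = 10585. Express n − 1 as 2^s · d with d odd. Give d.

Halving: 10584 → 5292 → 2646 → 1323; 1323 is odd.
So 10584 = 2^3 · 1323.

1323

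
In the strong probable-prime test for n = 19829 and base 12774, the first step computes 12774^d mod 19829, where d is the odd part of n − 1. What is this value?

n − 1 = 19828 = 2^2 · 4957, so s = 2 and d = 4957.
Repeated squaring mod 19829: 12774^1 ≡ 12774, 12774^2 ≡ 2235, 12774^4 ≡ 18146, 12774^8 ≡ 16771, 12774^16 ≡ 11905, 12774^32 ≡ 11162, 12774^64 ≡ 4637, 12774^128 ≡ 7133, 12774^256 ≡ 18304, 12774^512 ≡ 5632, 12774^1024 ≡ 12853, 12774^2048 ≡ 4210, 12774^4096 ≡ 16803.
4957 = 4096 + 512 + 256 + 64 + 16 + 8 + 4 + 1, so 12774^4957 ≡ 16803·5632·18304·4637·11905·16771·18146·12774 ≡ 10009 (mod 19829).

10009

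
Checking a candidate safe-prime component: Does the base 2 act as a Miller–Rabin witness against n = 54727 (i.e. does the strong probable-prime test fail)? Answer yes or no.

no

n − 1 = 54726 = 2^1 · 27363, so s = 1 and d = 27363.
x_0 = 2^27363 mod 54727 = 1.
x_0 = 1, so 2 is not a witness.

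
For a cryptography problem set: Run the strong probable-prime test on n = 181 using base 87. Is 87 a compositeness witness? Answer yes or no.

n − 1 = 180 = 2^2 · 45, so s = 2 and d = 45.
x_0 = 87^45 mod 181 = 1.
x_0 = 1, so 87 is not a witness.

no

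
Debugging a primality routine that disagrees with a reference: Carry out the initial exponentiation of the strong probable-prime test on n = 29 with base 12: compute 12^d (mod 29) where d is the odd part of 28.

17

n − 1 = 28 = 2^2 · 7, so s = 2 and d = 7.
Repeated squaring mod 29: 12^1 ≡ 12, 12^2 ≡ 28, 12^4 ≡ 1.
7 = 4 + 2 + 1, so 12^7 ≡ 1·28·12 ≡ 17 (mod 29).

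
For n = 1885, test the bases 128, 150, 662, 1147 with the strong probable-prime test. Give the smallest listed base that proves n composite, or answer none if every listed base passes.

150

n − 1 = 1884 = 2^2 · 471, so s = 2 and d = 471.
Base 128: x_0 = 128^471 mod 1885 = 1032. x_0 is neither 1 nor 1884, so continue squaring. x_1 = 1032^2 mod 1885 = 1884. x_1 ≡ −1, so 128 is not a witness.
Base 150: x_0 = 150^471 mod 1885 = 265. x_0 is neither 1 nor 1884, so continue squaring. x_1 = 265^2 mod 1885 = 480. Reached i = s−1 = 1 without hitting −1: 150 is a Miller–Rabin witness and 1885 is composite.
Base 662: x_0 = 662^471 mod 1885 = 1533. x_0 is neither 1 nor 1884, so continue squaring. x_1 = 1533^2 mod 1885 = 1379. Reached i = s−1 = 1 without hitting −1: 662 is a Miller–Rabin witness and 1885 is composite.
Base 1147: x_0 = 1147^471 mod 1885 = 53. x_0 is neither 1 nor 1884, so continue squaring. x_1 = 53^2 mod 1885 = 924. Reached i = s−1 = 1 without hitting −1: 1147 is a Miller–Rabin witness and 1885 is composite.
The smallest witness among the given bases is 150.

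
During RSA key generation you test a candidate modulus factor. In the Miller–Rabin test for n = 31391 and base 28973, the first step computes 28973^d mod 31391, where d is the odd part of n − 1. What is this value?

1

n − 1 = 31390 = 2^1 · 15695, so s = 1 and d = 15695.
28973^15695 mod 31391 = 1.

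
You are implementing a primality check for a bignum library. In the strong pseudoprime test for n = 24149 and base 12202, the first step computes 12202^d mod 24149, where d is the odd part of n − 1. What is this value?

n − 1 = 24148 = 2^2 · 6037, so s = 2 and d = 6037.
Repeated squaring mod 24149: 12202^1 ≡ 12202, 12202^2 ≡ 10219, 12202^4 ≡ 7685, 12202^8 ≡ 14920, 12202^16 ≡ 918, 12202^32 ≡ 21658, 12202^64 ≡ 22937, 12202^128 ≡ 20004, 12202^256 ≡ 11086, 12202^512 ≡ 5135, 12202^1024 ≡ 21666, 12202^2048 ≡ 7294, 12202^4096 ≡ 2189.
6037 = 4096 + 1024 + 512 + 256 + 128 + 16 + 4 + 1, so 12202^6037 ≡ 2189·21666·5135·11086·20004·918·7685·12202 ≡ 23319 (mod 24149).

23319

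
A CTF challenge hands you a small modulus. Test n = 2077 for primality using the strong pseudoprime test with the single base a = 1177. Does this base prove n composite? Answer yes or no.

no

n − 1 = 2076 = 2^2 · 519, so s = 2 and d = 519.
Repeated squaring mod 2077: 1177^1 ≡ 1177, 1177^2 ≡ 2047, 1177^4 ≡ 900, 1177^8 ≡ 2047, 1177^16 ≡ 900, 1177^32 ≡ 2047, 1177^64 ≡ 900, 1177^128 ≡ 2047, 1177^256 ≡ 900, 1177^512 ≡ 2047.
519 = 512 + 4 + 2 + 1, so 1177^519 ≡ 2047·900·2047·1177 ≡ 2076 (mod 2077).
x_0 = 1177^519 mod 2077 = 2076.
x_0 = 2076 ≡ −1, so 1177 is not a witness.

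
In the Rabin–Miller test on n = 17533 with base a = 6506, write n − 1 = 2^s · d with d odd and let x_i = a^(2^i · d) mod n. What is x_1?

n − 1 = 17532 = 2^2 · 4383, so s = 2 and d = 4383.
x_0 = 6506^4383 mod 17533 = 9748.
x_1 = 9748^2 mod 17533 = 12177.

12177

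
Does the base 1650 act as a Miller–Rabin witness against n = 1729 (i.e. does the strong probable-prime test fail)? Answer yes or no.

n − 1 = 1728 = 2^6 · 27, so s = 6 and d = 27.
By repeated squaring, 1650^27 ≡ 818 (mod 1729).
x_0 = 1650^27 mod 1729 = 818.
x_0 is neither 1 nor 1728, so continue squaring.
x_1 = 818^2 mod 1729 = 1.
x_1 = 1 but x_0 ≠ ±1, a nontrivial square root of 1 — 1650 is a witness and 1729 is composite.

yes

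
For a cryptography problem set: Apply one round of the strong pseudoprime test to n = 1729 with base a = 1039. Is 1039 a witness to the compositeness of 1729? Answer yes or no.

n − 1 = 1728 = 2^6 · 27, so s = 6 and d = 27.
Repeated squaring mod 1729: 1039^1 ≡ 1039, 1039^2 ≡ 625, 1039^4 ≡ 1600, 1039^8 ≡ 1080, 1039^16 ≡ 1054.
27 = 16 + 8 + 2 + 1, so 1039^27 ≡ 1054·1080·625·1039 ≡ 1728 (mod 1729).
x_0 = 1039^27 mod 1729 = 1728.
x_0 = 1728 ≡ −1, so 1039 is not a witness.

no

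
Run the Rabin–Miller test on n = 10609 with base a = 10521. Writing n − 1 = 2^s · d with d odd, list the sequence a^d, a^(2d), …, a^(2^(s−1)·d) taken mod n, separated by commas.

2988, 5975, 1340, 2679

n − 1 = 10608 = 2^4 · 663, so s = 4 and d = 663.
x_0 = 10521^663 mod 10609 = 2988.
x_1 = 2988^2 mod 10609 = 5975.
x_2 = 5975^2 mod 10609 = 1340.
x_3 = 1340^2 mod 10609 = 2679.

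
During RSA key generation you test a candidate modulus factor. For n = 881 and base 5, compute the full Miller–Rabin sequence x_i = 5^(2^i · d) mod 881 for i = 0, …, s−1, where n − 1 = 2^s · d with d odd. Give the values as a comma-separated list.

n − 1 = 880 = 2^4 · 55, so s = 4 and d = 55.
x_0 = 5^55 mod 881 = 177.
x_1 = 177^2 mod 881 = 494.
x_2 = 494^2 mod 881 = 880.
x_3 = 880^2 mod 881 = 1.

177, 494, 880, 1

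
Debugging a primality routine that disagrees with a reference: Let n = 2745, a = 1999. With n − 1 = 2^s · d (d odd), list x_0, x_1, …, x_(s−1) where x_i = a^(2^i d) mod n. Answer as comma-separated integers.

n − 1 = 2744 = 2^3 · 343, so s = 3 and d = 343.
x_0 = 1999^343 mod 2745 = 1999.
x_1 = 1999^2 mod 2745 = 2026.
x_2 = 2026^2 mod 2745 = 901.

1999, 2026, 901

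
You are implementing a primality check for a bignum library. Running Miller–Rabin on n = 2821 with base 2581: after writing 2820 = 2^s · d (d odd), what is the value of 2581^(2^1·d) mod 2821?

1520

n − 1 = 2820 = 2^2 · 705, so s = 2 and d = 705.
x_0 = 2581^705 mod 2821 = 125.
x_1 = 125^2 mod 2821 = 1520.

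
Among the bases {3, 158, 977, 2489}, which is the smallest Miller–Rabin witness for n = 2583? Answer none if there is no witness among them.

n − 1 = 2582 = 2^1 · 1291, so s = 1 and d = 1291.
Base 3: x_0 = 3^1291 mod 2583 = 1872. x_0 ∉ {1, 2582} and s = 1, so 3 is a Miller–Rabin witness and 2583 is composite.
Base 158: x_0 = 158^1291 mod 2583 = 95. x_0 ∉ {1, 2582} and s = 1, so 158 is a Miller–Rabin witness and 2583 is composite.
Base 977: x_0 = 977^1291 mod 2583 = 347. x_0 ∉ {1, 2582} and s = 1, so 977 is a Miller–Rabin witness and 2583 is composite.
Base 2489: x_0 = 2489^1291 mod 2583 = 1040. x_0 ∉ {1, 2582} and s = 1, so 2489 is a Miller–Rabin witness and 2583 is composite.
The smallest witness among the given bases is 3.

3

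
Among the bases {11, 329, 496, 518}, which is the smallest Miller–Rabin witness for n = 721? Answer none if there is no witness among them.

11

n − 1 = 720 = 2^4 · 45, so s = 4 and d = 45.
Base 11: x_0 = 11^45 mod 721 = 449. x_0 is neither 1 nor 720, so continue squaring. x_1 = 449^2 mod 721 = 442. x_2 = 442^2 mod 721 = 694. x_3 = 694^2 mod 721 = 8. Reached i = s−1 = 3 without hitting −1: 11 is a Miller–Rabin witness and 721 is composite.
Base 329: x_0 = 329^45 mod 721 = 609. x_0 is neither 1 nor 720, so continue squaring. x_1 = 609^2 mod 721 = 287. x_2 = 287^2 mod 721 = 175. x_3 = 175^2 mod 721 = 343. Reached i = s−1 = 3 without hitting −1: 329 is a Miller–Rabin witness and 721 is composite.
Base 496: x_0 = 496^45 mod 721 = 713. x_0 is neither 1 nor 720, so continue squaring. x_1 = 713^2 mod 721 = 64. x_2 = 64^2 mod 721 = 491. x_3 = 491^2 mod 721 = 267. Reached i = s−1 = 3 without hitting −1: 496 is a Miller–Rabin witness and 721 is composite.
Base 518: x_0 = 518^45 mod 721 = 399. x_0 is neither 1 nor 720, so continue squaring. x_1 = 399^2 mod 721 = 581. x_2 = 581^2 mod 721 = 133. x_3 = 133^2 mod 721 = 385. Reached i = s−1 = 3 without hitting −1: 518 is a Miller–Rabin witness and 721 is composite.
The smallest witness among the given bases is 11.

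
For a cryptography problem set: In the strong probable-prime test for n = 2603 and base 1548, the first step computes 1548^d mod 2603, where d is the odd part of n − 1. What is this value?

2562

n − 1 = 2602 = 2^1 · 1301, so s = 1 and d = 1301.
1548^1301 mod 2603 = 2562.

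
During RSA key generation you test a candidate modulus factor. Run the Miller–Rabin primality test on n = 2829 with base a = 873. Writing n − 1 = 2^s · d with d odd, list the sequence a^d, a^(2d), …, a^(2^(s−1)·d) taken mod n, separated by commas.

n − 1 = 2828 = 2^2 · 707, so s = 2 and d = 707.
x_0 = 873^707 mod 2829 = 183.
x_1 = 183^2 mod 2829 = 2370.

183, 2370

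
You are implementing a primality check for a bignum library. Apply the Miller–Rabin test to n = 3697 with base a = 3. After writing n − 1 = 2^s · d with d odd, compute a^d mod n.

n − 1 = 3696 = 2^4 · 231, so s = 4 and d = 231.
3^231 mod 3697 = 1.

1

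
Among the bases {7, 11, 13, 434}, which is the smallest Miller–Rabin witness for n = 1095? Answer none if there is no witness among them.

n − 1 = 1094 = 2^1 · 547, so s = 1 and d = 547.
Base 7: x_0 = 7^547 mod 1095 = 43. x_0 ∉ {1, 1094} and s = 1, so 7 is a Miller–Rabin witness and 1095 is composite.
Base 11: x_0 = 11^547 mod 1095 = 836. x_0 ∉ {1, 1094} and s = 1, so 11 is a Miller–Rabin witness and 1095 is composite.
Base 13: x_0 = 13^547 mod 1095 = 1042. x_0 ∉ {1, 1094} and s = 1, so 13 is a Miller–Rabin witness and 1095 is composite.
Base 434: x_0 = 434^547 mod 1095 = 479. x_0 ∉ {1, 1094} and s = 1, so 434 is a Miller–Rabin witness and 1095 is composite.
The smallest witness among the given bases is 7.

7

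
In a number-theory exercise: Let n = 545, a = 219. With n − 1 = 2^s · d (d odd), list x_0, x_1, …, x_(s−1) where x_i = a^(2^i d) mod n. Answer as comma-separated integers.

n − 1 = 544 = 2^5 · 17, so s = 5 and d = 17.
x_0 = 219^17 mod 545 = 219.
x_1 = 219^2 mod 545 = 1.
x_2 = 1^2 mod 545 = 1.
x_3 = 1^2 mod 545 = 1.
x_4 = 1^2 mod 545 = 1.

219, 1, 1, 1, 1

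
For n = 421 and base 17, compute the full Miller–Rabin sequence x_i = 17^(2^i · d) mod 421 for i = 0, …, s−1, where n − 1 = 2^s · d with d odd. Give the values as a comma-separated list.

420, 1

n − 1 = 420 = 2^2 · 105, so s = 2 and d = 105.
x_0 = 17^105 mod 421 = 420.
x_1 = 420^2 mod 421 = 1.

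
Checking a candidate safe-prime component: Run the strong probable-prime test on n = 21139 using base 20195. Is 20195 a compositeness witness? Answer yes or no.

n − 1 = 21138 = 2^1 · 10569, so s = 1 and d = 10569.
Repeated squaring mod 21139: 20195^1 ≡ 20195, 20195^2 ≡ 3298, 20195^4 ≡ 11358, 20195^8 ≡ 13986, 20195^16 ≡ 9029, 20195^32 ≡ 10857, 20195^64 ≡ 3385, 20195^128 ≡ 887, 20195^256 ≡ 4626, 20195^512 ≡ 7208, 20195^1024 ≡ 16741, 20195^2048 ≡ 219, 20195^4096 ≡ 5683, 20195^8192 ≡ 17236.
10569 = 8192 + 2048 + 256 + 64 + 8 + 1, so 20195^10569 ≡ 17236·219·4626·3385·13986·20195 ≡ 1 (mod 21139).
x_0 = 20195^10569 mod 21139 = 1.
x_0 = 1, so 20195 is not a witness.

no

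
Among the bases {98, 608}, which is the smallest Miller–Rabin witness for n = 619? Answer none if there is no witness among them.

n − 1 = 618 = 2^1 · 309, so s = 1 and d = 309.
Base 98: x_0 = 98^309 mod 619 = 618. x_0 = 618 ≡ −1, so 98 is not a witness.
Base 608: x_0 = 608^309 mod 619 = 1. x_0 = 1, so 608 is not a witness.
No listed base is a witness for 619.

none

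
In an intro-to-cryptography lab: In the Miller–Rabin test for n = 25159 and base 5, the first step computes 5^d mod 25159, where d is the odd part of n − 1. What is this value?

16606

n − 1 = 25158 = 2^1 · 12579, so s = 1 and d = 12579.
5^12579 mod 25159 = 16606.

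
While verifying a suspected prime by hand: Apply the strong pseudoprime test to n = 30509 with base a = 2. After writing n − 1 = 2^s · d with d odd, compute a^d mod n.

n − 1 = 30508 = 2^2 · 7627, so s = 2 and d = 7627.
2^7627 mod 30509 = 10252.

10252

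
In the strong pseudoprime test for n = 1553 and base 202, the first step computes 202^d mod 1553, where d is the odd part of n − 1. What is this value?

948

n − 1 = 1552 = 2^4 · 97, so s = 4 and d = 97.
Repeated squaring mod 1553: 202^1 ≡ 202, 202^2 ≡ 426, 202^4 ≡ 1328, 202^8 ≡ 929, 202^16 ≡ 1126, 202^32 ≡ 628, 202^64 ≡ 1475.
97 = 64 + 32 + 1, so 202^97 ≡ 1475·628·202 ≡ 948 (mod 1553).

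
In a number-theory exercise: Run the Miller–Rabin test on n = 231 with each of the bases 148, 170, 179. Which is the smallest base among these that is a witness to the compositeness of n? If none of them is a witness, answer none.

n − 1 = 230 = 2^1 · 115, so s = 1 and d = 115.
Base 148: x_0 = 148^115 mod 231 = 1. x_0 = 1, so 148 is not a witness.
Base 170: x_0 = 170^115 mod 231 = 23. x_0 ∉ {1, 230} and s = 1, so 170 is a Miller–Rabin witness and 231 is composite.
Base 179: x_0 = 179^115 mod 231 = 221. x_0 ∉ {1, 230} and s = 1, so 179 is a Miller–Rabin witness and 231 is composite.
The smallest witness among the given bases is 170.

170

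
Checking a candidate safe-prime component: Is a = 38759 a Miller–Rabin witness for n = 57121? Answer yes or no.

no

n − 1 = 57120 = 2^5 · 1785, so s = 5 and d = 1785.
x_0 = 38759^1785 mod 57121 = 57120.
x_0 = 57120 ≡ −1, so 38759 is not a witness.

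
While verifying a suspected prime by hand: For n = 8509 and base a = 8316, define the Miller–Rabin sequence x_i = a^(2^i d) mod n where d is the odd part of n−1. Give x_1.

7049

n − 1 = 8508 = 2^2 · 2127, so s = 2 and d = 2127.
x_0 = 8316^2127 mod 8509 = 1532.
x_1 = 1532^2 mod 8509 = 7049.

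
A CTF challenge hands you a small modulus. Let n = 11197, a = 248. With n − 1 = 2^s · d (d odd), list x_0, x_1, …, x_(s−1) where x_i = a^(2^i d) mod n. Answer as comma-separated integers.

1, 1

n − 1 = 11196 = 2^2 · 2799, so s = 2 and d = 2799.
x_0 = 248^2799 mod 11197 = 1.
x_1 = 1^2 mod 11197 = 1.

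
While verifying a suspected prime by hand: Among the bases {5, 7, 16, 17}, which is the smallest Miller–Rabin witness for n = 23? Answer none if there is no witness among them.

n − 1 = 22 = 2^1 · 11, so s = 1 and d = 11.
Base 5: x_0 = 5^11 mod 23 = 22. x_0 = 22 ≡ −1, so 5 is not a witness.
Base 7: x_0 = 7^11 mod 23 = 22. x_0 = 22 ≡ −1, so 7 is not a witness.
Base 16: x_0 = 16^11 mod 23 = 1. x_0 = 1, so 16 is not a witness.
Base 17: x_0 = 17^11 mod 23 = 22. x_0 = 22 ≡ −1, so 17 is not a witness.
No listed base is a witness for 23.

none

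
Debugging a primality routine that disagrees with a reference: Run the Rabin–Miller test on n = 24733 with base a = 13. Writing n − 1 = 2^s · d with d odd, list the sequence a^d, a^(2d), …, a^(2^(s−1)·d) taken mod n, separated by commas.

n − 1 = 24732 = 2^2 · 6183, so s = 2 and d = 6183.
x_0 = 13^6183 mod 24733 = 12870.
x_1 = 12870^2 mod 24733 = 24732.

12870, 24732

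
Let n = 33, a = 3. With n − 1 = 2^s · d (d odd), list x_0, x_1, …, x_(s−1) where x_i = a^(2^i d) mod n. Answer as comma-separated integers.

3, 9, 15, 27, 3

n − 1 = 32 = 2^5 · 1, so s = 5 and d = 1.
x_0 = 3^1 mod 33 = 3.
x_1 = 3^2 mod 33 = 9.
x_2 = 9^2 mod 33 = 15.
x_3 = 15^2 mod 33 = 27.
x_4 = 27^2 mod 33 = 3.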